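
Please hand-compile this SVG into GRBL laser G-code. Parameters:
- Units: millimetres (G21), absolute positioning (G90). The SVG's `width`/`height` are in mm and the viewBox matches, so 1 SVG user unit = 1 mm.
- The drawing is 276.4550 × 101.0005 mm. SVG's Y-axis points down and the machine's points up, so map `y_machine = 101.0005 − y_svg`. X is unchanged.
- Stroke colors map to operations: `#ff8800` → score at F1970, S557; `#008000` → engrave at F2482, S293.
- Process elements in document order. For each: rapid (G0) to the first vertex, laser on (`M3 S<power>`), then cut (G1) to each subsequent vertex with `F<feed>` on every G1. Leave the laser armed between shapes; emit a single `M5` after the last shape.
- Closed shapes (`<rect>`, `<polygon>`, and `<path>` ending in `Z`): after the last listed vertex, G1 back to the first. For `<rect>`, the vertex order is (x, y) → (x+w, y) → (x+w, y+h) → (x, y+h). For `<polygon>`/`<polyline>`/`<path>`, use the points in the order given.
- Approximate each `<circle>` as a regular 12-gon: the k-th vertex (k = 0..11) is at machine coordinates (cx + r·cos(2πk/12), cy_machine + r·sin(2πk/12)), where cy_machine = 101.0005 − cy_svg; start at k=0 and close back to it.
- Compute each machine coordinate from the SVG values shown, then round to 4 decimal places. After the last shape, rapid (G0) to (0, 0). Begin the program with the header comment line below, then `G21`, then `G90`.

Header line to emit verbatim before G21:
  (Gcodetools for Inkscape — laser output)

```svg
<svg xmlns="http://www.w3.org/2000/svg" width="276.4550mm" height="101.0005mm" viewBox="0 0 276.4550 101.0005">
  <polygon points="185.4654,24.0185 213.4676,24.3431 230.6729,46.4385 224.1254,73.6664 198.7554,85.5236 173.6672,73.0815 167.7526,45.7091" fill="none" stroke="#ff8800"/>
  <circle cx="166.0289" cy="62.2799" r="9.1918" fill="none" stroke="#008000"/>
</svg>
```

(Gcodetools for Inkscape — laser output)
G21
G90
G0 X185.4654 Y76.9820
M3 S557
G1 X213.4676 Y76.6574 F1970
G1 X230.6729 Y54.5620 F1970
G1 X224.1254 Y27.3341 F1970
G1 X198.7554 Y15.4769 F1970
G1 X173.6672 Y27.9190 F1970
G1 X167.7526 Y55.2914 F1970
G1 X185.4654 Y76.9820 F1970
G0 X175.2207 Y38.7206
M3 S293
G1 X173.9892 Y43.3165 F2482
G1 X170.6248 Y46.6809 F2482
G1 X166.0289 Y47.9124 F2482
G1 X161.4330 Y46.6809 F2482
G1 X158.0686 Y43.3165 F2482
G1 X156.8371 Y38.7206 F2482
G1 X158.0686 Y34.1247 F2482
G1 X161.4330 Y30.7603 F2482
G1 X166.0289 Y29.5288 F2482
G1 X170.6248 Y30.7603 F2482
G1 X173.9892 Y34.1247 F2482
G1 X175.2207 Y38.7206 F2482
M5
G0 X0.0000 Y0.0000

viewBox `0 0 276.4550 101.0005` with mm width/height → 1 unit = 1 mm. Flip: y_m = 101.0005 − y_svg.

**Shape 1** — `<polygon>` regular polygon, stroke `#ff8800` → score (S557, F1970). Machine vertices: (185.4654,76.9820) → (213.4676,76.6574) → (230.6729,54.5620) → (224.1254,27.3341) → (198.7554,15.4769) → (173.6672,27.9190) → (167.7526,55.2914) → (185.4654,76.9820). Closed: final G1 returns to the first vertex.

**Shape 2** — `<circle>` circle, stroke `#008000` → engrave (S293, F2482). Machine vertices: (175.2207,38.7206) → (173.9892,43.3165) → (170.6248,46.6809) → (166.0289,47.9124) → (161.4330,46.6809) → (158.0686,43.3165) → (156.8371,38.7206) → (158.0686,34.1247) → (161.4330,30.7603) → (166.0289,29.5288) → (170.6248,30.7603) → (173.9892,34.1247) → (175.2207,38.7206). Closed: final G1 returns to the first vertex.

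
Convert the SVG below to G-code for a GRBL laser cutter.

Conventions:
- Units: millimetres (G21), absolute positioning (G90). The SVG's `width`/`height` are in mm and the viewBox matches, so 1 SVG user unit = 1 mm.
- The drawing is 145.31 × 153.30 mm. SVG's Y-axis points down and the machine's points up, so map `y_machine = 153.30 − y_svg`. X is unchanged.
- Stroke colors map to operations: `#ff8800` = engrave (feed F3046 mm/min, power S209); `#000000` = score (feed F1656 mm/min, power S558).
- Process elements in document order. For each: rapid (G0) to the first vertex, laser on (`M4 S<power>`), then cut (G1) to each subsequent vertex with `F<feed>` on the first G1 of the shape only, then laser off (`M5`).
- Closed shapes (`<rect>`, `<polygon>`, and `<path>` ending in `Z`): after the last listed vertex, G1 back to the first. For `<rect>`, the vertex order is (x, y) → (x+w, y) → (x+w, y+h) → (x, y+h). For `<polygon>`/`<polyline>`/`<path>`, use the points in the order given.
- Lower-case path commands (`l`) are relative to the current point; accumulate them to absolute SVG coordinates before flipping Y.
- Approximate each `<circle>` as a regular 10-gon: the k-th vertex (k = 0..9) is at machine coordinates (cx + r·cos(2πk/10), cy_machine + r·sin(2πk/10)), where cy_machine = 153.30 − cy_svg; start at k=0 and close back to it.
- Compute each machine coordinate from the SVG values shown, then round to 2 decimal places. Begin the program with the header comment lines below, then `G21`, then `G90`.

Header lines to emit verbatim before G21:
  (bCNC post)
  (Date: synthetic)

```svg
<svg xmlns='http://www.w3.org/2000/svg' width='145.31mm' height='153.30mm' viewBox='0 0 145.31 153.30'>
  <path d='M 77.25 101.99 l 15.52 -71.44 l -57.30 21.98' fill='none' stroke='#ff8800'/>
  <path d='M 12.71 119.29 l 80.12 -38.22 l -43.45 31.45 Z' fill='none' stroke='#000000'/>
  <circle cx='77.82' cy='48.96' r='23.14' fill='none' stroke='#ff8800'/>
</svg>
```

Since the viewBox matches the mm dimensions, user units are millimetres directly. The only transform is the Y-flip y_m = 153.30 − y_svg.

Shape 1 is a open polyline drawn with `<path>`. Its stroke #ff8800 means engrave at S209, F3046. After flipping Y the toolpath is (77.25,51.31) → (92.77,122.75) → (35.47,100.77).

Shape 2 is a closed polygon drawn with `<path>`. Its stroke #000000 means score at S558, F1656. After flipping Y the toolpath is (12.71,34.01) → (92.83,72.23) → (49.38,40.78) → (12.71,34.01), returning to the start.

Shape 3 is a circle drawn with `<circle>`. Its stroke #ff8800 means engrave at S209, F3046. After flipping Y the toolpath is (100.96,104.34) → (96.54,117.94) → (84.97,126.35) → (70.67,126.35) → (59.10,117.94) → (54.68,104.34) → (59.10,90.74) → (70.67,82.33) → (84.97,82.33) → (96.54,90.74) → (100.96,104.34), returning to the start.

(bCNC post)
(Date: synthetic)
G21
G90
G0 X77.25 Y51.31
M4 S209
G1 X92.77 Y122.75 F3046
G1 X35.47 Y100.77
M5
G0 X12.71 Y34.01
M4 S558
G1 X92.83 Y72.23 F1656
G1 X49.38 Y40.78
G1 X12.71 Y34.01
M5
G0 X100.96 Y104.34
M4 S209
G1 X96.54 Y117.94 F3046
G1 X84.97 Y126.35
G1 X70.67 Y126.35
G1 X59.10 Y117.94
G1 X54.68 Y104.34
G1 X59.10 Y90.74
G1 X70.67 Y82.33
G1 X84.97 Y82.33
G1 X96.54 Y90.74
G1 X100.96 Y104.34
M5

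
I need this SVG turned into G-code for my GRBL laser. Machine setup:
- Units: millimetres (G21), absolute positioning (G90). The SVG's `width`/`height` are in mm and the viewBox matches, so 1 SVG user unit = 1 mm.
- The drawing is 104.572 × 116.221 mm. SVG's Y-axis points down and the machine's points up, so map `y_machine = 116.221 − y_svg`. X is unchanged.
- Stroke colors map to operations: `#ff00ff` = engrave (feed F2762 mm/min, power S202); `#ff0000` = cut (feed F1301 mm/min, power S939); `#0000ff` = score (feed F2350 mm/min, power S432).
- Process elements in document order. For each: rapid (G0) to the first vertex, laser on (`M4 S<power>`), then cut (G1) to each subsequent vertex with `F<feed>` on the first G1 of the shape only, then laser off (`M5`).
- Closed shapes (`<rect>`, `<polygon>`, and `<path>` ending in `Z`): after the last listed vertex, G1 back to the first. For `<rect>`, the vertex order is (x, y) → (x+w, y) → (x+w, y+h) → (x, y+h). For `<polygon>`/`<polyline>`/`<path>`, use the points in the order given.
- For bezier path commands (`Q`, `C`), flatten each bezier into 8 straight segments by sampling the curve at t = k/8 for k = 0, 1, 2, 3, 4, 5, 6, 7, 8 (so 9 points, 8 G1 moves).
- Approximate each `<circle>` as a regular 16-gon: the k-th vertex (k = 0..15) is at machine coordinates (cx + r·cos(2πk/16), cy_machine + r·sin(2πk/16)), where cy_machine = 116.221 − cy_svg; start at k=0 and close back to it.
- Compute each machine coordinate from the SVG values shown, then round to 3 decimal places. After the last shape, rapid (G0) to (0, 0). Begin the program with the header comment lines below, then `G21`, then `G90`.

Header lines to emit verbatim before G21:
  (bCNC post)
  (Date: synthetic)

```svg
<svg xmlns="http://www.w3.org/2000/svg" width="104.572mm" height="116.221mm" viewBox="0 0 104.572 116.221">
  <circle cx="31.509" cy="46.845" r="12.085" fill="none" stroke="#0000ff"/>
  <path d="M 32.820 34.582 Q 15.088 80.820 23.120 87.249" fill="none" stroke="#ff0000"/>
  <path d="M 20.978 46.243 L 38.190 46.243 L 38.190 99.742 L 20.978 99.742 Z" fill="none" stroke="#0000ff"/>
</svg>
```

(bCNC post)
(Date: synthetic)
G21
G90
G0 X43.594 Y69.376
M4 S432
G1 X42.674 Y74.001 F2350
G1 X40.054 Y77.921
G1 X36.134 Y80.541
G1 X31.509 Y81.461
G1 X26.884 Y80.541
G1 X22.964 Y77.921
G1 X20.344 Y74.001
G1 X19.424 Y69.376
G1 X20.344 Y64.751
G1 X22.964 Y60.831
G1 X26.884 Y58.211
G1 X31.509 Y57.291
G1 X36.134 Y58.211
G1 X40.054 Y60.831
G1 X42.674 Y64.751
G1 X43.594 Y69.376
M5
G0 X32.820 Y81.639
M4 S939
G1 X28.790 Y70.702 F1301
G1 X25.564 Y61.008
G1 X23.144 Y52.559
G1 X21.529 Y45.353
G1 X20.719 Y39.392
G1 X20.714 Y34.675
G1 X21.515 Y31.201
G1 X23.120 Y28.972
M5
G0 X20.978 Y69.978
M4 S432
G1 X38.190 Y69.978 F2350
G1 X38.190 Y16.479
G1 X20.978 Y16.479
G1 X20.978 Y69.978
M5
G0 X0.000 Y0.000

Since the viewBox matches the mm dimensions, user units are millimetres directly. The only transform is the Y-flip y_m = 116.221 − y_svg.

Shape 1 is a circle drawn with `<circle>`. Its stroke #0000ff means score at S432, F2350. After flipping Y the toolpath is (43.594,69.376) → (42.674,74.001) → (40.054,77.921) → (36.134,80.541) → (31.509,81.461) → (26.884,80.541) → (22.964,77.921) → (20.344,74.001) → (19.424,69.376) → (20.344,64.751) → (22.964,60.831) → (26.884,58.211) → (31.509,57.291) → (36.134,58.211) → (40.054,60.831) → (42.674,64.751) → (43.594,69.376), returning to the start.

Shape 2 is a quadratic bezier drawn with `<path>`. Its stroke #ff0000 means cut at S939, F1301. After flipping Y the toolpath is (32.820,81.639) → (28.790,70.702) → (25.564,61.008) → (23.144,52.559) → (21.529,45.353) → (20.719,39.392) → (20.714,34.675) → (21.515,31.201) → (23.120,28.972).

Shape 3 is a rectangle drawn with `<path>`. Its stroke #0000ff means score at S432, F2350. After flipping Y the toolpath is (20.978,69.978) → (38.190,69.978) → (38.190,16.479) → (20.978,16.479) → (20.978,69.978), returning to the start.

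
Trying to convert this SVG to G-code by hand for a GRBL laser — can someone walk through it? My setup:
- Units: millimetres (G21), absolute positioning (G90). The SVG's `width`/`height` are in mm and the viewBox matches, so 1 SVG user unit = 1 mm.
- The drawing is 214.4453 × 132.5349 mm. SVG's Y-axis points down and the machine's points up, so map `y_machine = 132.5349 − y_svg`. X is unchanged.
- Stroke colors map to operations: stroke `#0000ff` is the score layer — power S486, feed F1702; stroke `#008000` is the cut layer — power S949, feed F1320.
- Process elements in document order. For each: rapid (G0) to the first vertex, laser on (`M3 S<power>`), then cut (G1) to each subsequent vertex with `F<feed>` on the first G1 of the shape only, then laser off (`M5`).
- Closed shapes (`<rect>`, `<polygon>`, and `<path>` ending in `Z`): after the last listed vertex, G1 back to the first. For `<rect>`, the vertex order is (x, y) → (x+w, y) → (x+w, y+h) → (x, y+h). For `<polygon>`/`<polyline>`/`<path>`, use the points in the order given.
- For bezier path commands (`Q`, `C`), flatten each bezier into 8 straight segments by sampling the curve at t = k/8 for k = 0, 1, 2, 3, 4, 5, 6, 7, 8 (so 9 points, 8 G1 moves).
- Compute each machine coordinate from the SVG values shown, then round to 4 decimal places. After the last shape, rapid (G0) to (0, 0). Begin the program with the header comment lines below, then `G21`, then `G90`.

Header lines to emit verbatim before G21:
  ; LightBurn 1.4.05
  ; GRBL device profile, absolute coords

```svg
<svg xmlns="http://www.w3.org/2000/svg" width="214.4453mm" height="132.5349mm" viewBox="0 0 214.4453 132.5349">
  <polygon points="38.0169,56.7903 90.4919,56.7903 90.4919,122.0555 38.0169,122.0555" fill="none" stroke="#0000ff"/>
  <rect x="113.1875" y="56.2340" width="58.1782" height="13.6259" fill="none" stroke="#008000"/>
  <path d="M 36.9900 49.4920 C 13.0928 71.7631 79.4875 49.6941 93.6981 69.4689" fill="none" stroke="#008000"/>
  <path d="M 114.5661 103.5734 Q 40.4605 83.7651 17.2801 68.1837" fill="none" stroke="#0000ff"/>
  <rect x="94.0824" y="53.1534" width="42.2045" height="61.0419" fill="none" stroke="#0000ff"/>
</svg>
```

1 u = 1 mm; y_m = 132.5349 − y.

[1] `<polygon>` rectangle, #0000ff→score S486 F1702: (38.0169,75.7446) → (90.4919,75.7446) → (90.4919,10.4794) → (38.0169,10.4794) → (38.0169,75.7446) (closed)

[2] `<rect>` rectangle, #008000→cut S949 F1320: (113.1875,76.3009) → (171.3657,76.3009) → (171.3657,62.6750) → (113.1875,62.6750) → (113.1875,76.3009) (closed)

[3] `<path>` cubic bezier, #008000→cut S949 F1320: (36.9900,83.0429) → (31.9827,76.6014) → (33.7706,73.3067) → (40.6842,72.1490) → (51.0536,72.1183) → (63.2094,72.2047) → (75.4818,71.3980) → (86.2013,68.6884) → (93.6981,63.0660)

[4] `<path>` quadratic bezier, #0000ff→score S486 F1702: (114.5661,28.9615) → (96.8354,33.8475) → (80.6961,38.6015) → (66.1483,43.2233) → (53.1918,47.7131) → (41.8268,52.0707) → (32.0531,56.2963) → (23.8709,60.3898) → (17.2801,64.3512)

[5] `<rect>` rectangle, #0000ff→score S486 F1702: (94.0824,79.3815) → (136.2869,79.3815) → (136.2869,18.3396) → (94.0824,18.3396) → (94.0824,79.3815) (closed)

; LightBurn 1.4.05
; GRBL device profile, absolute coords
G21
G90
G0 X38.0169 Y75.7446
M3 S486
G1 X90.4919 Y75.7446 F1702
G1 X90.4919 Y10.4794
G1 X38.0169 Y10.4794
G1 X38.0169 Y75.7446
M5
G0 X113.1875 Y76.3009
M3 S949
G1 X171.3657 Y76.3009 F1320
G1 X171.3657 Y62.6750
G1 X113.1875 Y62.6750
G1 X113.1875 Y76.3009
M5
G0 X36.9900 Y83.0429
M3 S949
G1 X31.9827 Y76.6014 F1320
G1 X33.7706 Y73.3067
G1 X40.6842 Y72.1490
G1 X51.0536 Y72.1183
G1 X63.2094 Y72.2047
G1 X75.4818 Y71.3980
G1 X86.2013 Y68.6884
G1 X93.6981 Y63.0660
M5
G0 X114.5661 Y28.9615
M3 S486
G1 X96.8354 Y33.8475 F1702
G1 X80.6961 Y38.6015
G1 X66.1483 Y43.2233
G1 X53.1918 Y47.7131
G1 X41.8268 Y52.0707
G1 X32.0531 Y56.2963
G1 X23.8709 Y60.3898
G1 X17.2801 Y64.3512
M5
G0 X94.0824 Y79.3815
M3 S486
G1 X136.2869 Y79.3815 F1702
G1 X136.2869 Y18.3396
G1 X94.0824 Y18.3396
G1 X94.0824 Y79.3815
M5
G0 X0.0000 Y0.0000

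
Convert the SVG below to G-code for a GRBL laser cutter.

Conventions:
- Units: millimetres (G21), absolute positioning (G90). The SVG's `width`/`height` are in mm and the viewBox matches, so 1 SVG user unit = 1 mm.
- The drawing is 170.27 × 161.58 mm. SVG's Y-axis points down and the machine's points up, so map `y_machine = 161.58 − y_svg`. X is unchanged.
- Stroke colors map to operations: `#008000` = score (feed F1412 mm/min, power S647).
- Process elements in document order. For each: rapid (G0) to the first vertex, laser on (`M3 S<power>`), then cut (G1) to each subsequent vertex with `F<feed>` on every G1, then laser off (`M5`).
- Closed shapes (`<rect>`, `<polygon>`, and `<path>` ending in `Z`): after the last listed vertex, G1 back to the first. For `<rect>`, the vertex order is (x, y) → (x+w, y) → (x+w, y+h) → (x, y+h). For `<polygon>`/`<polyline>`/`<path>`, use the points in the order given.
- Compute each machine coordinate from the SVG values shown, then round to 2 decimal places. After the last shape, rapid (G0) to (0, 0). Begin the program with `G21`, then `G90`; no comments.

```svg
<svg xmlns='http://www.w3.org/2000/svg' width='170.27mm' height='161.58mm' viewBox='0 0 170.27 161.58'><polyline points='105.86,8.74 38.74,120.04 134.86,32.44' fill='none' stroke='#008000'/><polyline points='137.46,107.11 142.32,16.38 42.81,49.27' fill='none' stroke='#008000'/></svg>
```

Since the viewBox matches the mm dimensions, user units are millimetres directly. The only transform is the Y-flip y_m = 161.58 − y_svg.

Shape 1 is a open polyline drawn with `<polyline>`. Its stroke #008000 means score at S647, F1412. After flipping Y the toolpath is (105.86,152.84) → (38.74,41.54) → (134.86,129.14).

Shape 2 is a open polyline drawn with `<polyline>`. Its stroke #008000 means score at S647, F1412. After flipping Y the toolpath is (137.46,54.47) → (142.32,145.20) → (42.81,112.31).

G21
G90
G0 X105.86 Y152.84
M3 S647
G1 X38.74 Y41.54 F1412
G1 X134.86 Y129.14 F1412
M5
G0 X137.46 Y54.47
M3 S647
G1 X142.32 Y145.20 F1412
G1 X42.81 Y112.31 F1412
M5
G0 X0.00 Y0.00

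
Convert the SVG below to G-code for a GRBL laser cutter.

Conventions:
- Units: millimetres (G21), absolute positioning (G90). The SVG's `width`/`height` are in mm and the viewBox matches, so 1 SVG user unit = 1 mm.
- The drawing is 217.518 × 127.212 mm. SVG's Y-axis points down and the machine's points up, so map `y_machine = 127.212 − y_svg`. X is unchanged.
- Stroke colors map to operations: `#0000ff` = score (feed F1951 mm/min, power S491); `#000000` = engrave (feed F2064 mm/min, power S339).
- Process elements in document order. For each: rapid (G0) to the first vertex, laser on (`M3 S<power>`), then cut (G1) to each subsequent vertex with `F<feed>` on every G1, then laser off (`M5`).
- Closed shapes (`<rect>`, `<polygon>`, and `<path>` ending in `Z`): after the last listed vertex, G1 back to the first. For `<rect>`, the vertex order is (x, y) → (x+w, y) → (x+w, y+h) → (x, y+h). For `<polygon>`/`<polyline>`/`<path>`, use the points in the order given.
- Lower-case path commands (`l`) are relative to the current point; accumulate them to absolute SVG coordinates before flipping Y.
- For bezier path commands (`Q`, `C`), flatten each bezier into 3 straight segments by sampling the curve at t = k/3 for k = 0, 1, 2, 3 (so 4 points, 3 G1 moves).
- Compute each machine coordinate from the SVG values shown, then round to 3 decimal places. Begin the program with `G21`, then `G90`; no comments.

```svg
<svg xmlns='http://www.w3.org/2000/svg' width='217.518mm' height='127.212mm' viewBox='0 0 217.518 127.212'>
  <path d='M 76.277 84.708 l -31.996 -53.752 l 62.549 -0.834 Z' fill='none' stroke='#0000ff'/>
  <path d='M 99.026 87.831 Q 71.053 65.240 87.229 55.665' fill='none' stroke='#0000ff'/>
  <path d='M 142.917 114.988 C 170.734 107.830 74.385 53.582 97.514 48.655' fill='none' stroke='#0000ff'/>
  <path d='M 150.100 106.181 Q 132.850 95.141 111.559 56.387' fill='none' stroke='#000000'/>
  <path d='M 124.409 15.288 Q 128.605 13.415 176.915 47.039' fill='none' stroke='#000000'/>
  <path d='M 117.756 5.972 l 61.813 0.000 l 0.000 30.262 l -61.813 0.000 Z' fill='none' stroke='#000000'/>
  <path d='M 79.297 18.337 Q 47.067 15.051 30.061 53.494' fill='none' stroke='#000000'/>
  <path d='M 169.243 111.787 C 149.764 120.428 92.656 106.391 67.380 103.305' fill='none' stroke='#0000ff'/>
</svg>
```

G21
G90
G0 X76.277 Y42.504
M3 S491
G1 X44.281 Y96.256 F1951
G1 X106.830 Y97.090 F1951
G1 X76.277 Y42.504 F1951
M5
G0 X99.026 Y39.381
M3 S491
G1 X85.283 Y52.995 F1951
G1 X81.350 Y63.717 F1951
G1 X87.229 Y71.547 F1951
M5
G0 X142.917 Y12.224
M3 S491
G1 X138.369 Y31.508 F1951
G1 X105.187 Y60.760 F1951
G1 X97.514 Y78.557 F1951
M5
G0 X150.100 Y21.031
M3 S339
G1 X138.151 Y31.470 F2064
G1 X125.304 Y48.068 F2064
G1 X111.559 Y70.825 F2064
M5
G0 X124.409 Y111.924
M3 S339
G1 X132.108 Y109.229 F2064
G1 X149.610 Y98.645 F2064
G1 X176.915 Y80.173 F2064
M5
G0 X117.756 Y121.240
M3 S339
G1 X179.569 Y121.240 F2064
G1 X179.569 Y90.978 F2064
G1 X117.756 Y90.978 F2064
G1 X117.756 Y121.240 F2064
M5
G0 X79.297 Y108.875
M3 S339
G1 X59.502 Y106.429 F2064
G1 X43.090 Y94.710 F2064
G1 X30.061 Y73.718 F2064
M5
G0 X169.243 Y15.425
M3 S491
G1 X139.794 Y13.098 F1951
G1 X100.694 Y18.416 F1951
G1 X67.380 Y23.907 F1951
M5

viewBox `0 0 217.518 127.212` with mm width/height → 1 unit = 1 mm. Flip: y_m = 127.212 − y_svg.

**Shape 1** — `<path>` regular polygon, stroke `#0000ff` → score (S491, F1951). Machine vertices: (76.277,42.504) → (44.281,96.256) → (106.830,97.090) → (76.277,42.504). Closed: final G1 returns to the first vertex.

**Shape 2** — `<path>` quadratic bezier, stroke `#0000ff` → score (S491, F1951). Control points (SVG): P0=(99.026,87.831), P1=(71.053,65.240), P2=(87.229,55.665); sampled at t=k/3. Machine vertices: (99.026,39.381) → (85.283,52.995) → (81.350,63.717) → (87.229,71.547). Open path.

**Shape 3** — `<path>` cubic bezier, stroke `#0000ff` → score (S491, F1951). Control points (SVG): P0=(142.917,114.988), P1=(170.734,107.830), P2=(74.385,53.582), P3=(97.514,48.655); sampled at t=k/3. Machine vertices: (142.917,12.224) → (138.369,31.508) → (105.187,60.760) → (97.514,78.557). Open path.

**Shape 4** — `<path>` quadratic bezier, stroke `#000000` → engrave (S339, F2064). Control points (SVG): P0=(150.100,106.181), P1=(132.850,95.141), P2=(111.559,56.387); sampled at t=k/3. Machine vertices: (150.100,21.031) → (138.151,31.470) → (125.304,48.068) → (111.559,70.825). Open path.

**Shape 5** — `<path>` quadratic bezier, stroke `#000000` → engrave (S339, F2064). Control points (SVG): P0=(124.409,15.288), P1=(128.605,13.415), P2=(176.915,47.039); sampled at t=k/3. Machine vertices: (124.409,111.924) → (132.108,109.229) → (149.610,98.645) → (176.915,80.173). Open path.

**Shape 6** — `<path>` rectangle, stroke `#000000` → engrave (S339, F2064). Machine vertices: (117.756,121.240) → (179.569,121.240) → (179.569,90.978) → (117.756,90.978) → (117.756,121.240). Closed: final G1 returns to the first vertex.

**Shape 7** — `<path>` quadratic bezier, stroke `#000000` → engrave (S339, F2064). Control points (SVG): P0=(79.297,18.337), P1=(47.067,15.051), P2=(30.061,53.494); sampled at t=k/3. Machine vertices: (79.297,108.875) → (59.502,106.429) → (43.090,94.710) → (30.061,73.718). Open path.

**Shape 8** — `<path>` cubic bezier, stroke `#0000ff` → score (S491, F1951). Control points (SVG): P0=(169.243,111.787), P1=(149.764,120.428), P2=(92.656,106.391), P3=(67.380,103.305); sampled at t=k/3. Machine vertices: (169.243,15.425) → (139.794,13.098) → (100.694,18.416) → (67.380,23.907). Open path.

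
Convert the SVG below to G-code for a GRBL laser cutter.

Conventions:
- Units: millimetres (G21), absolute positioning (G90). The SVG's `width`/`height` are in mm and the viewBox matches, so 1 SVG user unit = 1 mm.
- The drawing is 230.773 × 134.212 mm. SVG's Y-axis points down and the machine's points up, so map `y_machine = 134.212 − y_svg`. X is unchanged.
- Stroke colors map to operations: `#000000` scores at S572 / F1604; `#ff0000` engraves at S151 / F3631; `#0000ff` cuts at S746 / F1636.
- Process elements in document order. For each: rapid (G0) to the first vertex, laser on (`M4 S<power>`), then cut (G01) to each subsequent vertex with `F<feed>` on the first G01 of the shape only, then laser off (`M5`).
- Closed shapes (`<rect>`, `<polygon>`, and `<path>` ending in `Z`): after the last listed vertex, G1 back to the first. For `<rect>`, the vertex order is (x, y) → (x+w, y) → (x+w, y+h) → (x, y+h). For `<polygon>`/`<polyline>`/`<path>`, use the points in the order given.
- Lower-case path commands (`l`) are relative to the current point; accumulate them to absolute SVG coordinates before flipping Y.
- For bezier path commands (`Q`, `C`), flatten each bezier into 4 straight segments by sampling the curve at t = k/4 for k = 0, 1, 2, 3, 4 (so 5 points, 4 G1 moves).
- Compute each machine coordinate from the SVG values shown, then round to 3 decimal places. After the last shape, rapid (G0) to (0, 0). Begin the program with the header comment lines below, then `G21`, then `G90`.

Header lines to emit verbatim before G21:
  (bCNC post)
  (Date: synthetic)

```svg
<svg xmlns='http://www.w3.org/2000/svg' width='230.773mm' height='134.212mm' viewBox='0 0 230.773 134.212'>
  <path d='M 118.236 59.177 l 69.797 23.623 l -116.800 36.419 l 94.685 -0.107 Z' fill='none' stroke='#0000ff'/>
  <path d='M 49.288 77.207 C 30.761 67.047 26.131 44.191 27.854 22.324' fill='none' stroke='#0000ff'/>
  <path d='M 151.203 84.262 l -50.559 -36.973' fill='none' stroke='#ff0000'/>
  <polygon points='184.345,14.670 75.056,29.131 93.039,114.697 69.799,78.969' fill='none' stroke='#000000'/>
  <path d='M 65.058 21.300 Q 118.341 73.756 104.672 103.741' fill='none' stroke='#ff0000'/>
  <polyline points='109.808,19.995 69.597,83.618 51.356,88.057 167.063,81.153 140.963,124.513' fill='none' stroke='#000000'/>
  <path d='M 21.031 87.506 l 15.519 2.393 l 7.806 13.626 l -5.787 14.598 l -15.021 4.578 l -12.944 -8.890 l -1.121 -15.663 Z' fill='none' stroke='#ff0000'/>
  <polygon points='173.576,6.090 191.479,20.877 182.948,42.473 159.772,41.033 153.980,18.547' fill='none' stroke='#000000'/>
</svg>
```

(bCNC post)
(Date: synthetic)
G21
G90
G0 X118.236 Y75.035
M4 S746
G01 X188.033 Y51.412 F1636
G01 X71.233 Y14.993
G01 X165.918 Y15.100
G01 X118.236 Y75.035
M5
G0 X49.288 Y57.005
M4 S746
G01 X37.881 Y66.792 F1636
G01 X30.977 Y80.056
G01 X27.871 Y95.516
G01 X27.854 Y111.888
M5
G0 X151.203 Y49.950
M4 S151
G01 X100.644 Y86.923 F3631
M5
G0 X184.345 Y119.542
M4 S572
G01 X75.056 Y105.081 F1604
G01 X93.039 Y19.515
G01 X69.799 Y55.243
G01 X184.345 Y119.542
M5
G0 X65.058 Y112.912
M4 S151
G01 X87.515 Y88.088 F3631
G01 X101.603 Y66.074
G01 X107.322 Y46.868
G01 X104.672 Y30.471
M5
G0 X109.808 Y114.217
M4 S572
G01 X69.597 Y50.594 F1604
G01 X51.356 Y46.155
G01 X167.063 Y53.059
G01 X140.963 Y9.699
M5
G0 X21.031 Y46.706
M4 S151
G01 X36.550 Y44.313 F3631
G01 X44.356 Y30.687
G01 X38.569 Y16.089
G01 X23.548 Y11.511
G01 X10.604 Y20.401
G01 X9.483 Y36.064
G01 X21.031 Y46.706
M5
G0 X173.576 Y128.122
M4 S572
G01 X191.479 Y113.335 F1604
G01 X182.948 Y91.739
G01 X159.772 Y93.179
G01 X153.980 Y115.665
G01 X173.576 Y128.122
M5
G0 X0.000 Y0.000

Since the viewBox matches the mm dimensions, user units are millimetres directly. The only transform is the Y-flip y_m = 134.212 − y_svg.

Shape 1 is a closed polygon drawn with `<path>`. Its stroke #0000ff means cut at S746, F1636. After flipping Y the toolpath is (118.236,75.035) → (188.033,51.412) → (71.233,14.993) → (165.918,15.100) → (118.236,75.035), returning to the start.

Shape 2 is a cubic bezier drawn with `<path>`. Its stroke #0000ff means cut at S746, F1636. After flipping Y the toolpath is (49.288,57.005) → (37.881,66.792) → (30.977,80.056) → (27.871,95.516) → (27.854,111.888).

Shape 3 is a line segment drawn with `<path>`. Its stroke #ff0000 means engrave at S151, F3631. After flipping Y the toolpath is (151.203,49.950) → (100.644,86.923).

Shape 4 is a closed polygon drawn with `<polygon>`. Its stroke #000000 means score at S572, F1604. After flipping Y the toolpath is (184.345,119.542) → (75.056,105.081) → (93.039,19.515) → (69.799,55.243) → (184.345,119.542), returning to the start.

Shape 5 is a quadratic bezier drawn with `<path>`. Its stroke #ff0000 means engrave at S151, F3631. After flipping Y the toolpath is (65.058,112.912) → (87.515,88.088) → (101.603,66.074) → (107.322,46.868) → (104.672,30.471).

Shape 6 is a open polyline drawn with `<polyline>`. Its stroke #000000 means score at S572, F1604. After flipping Y the toolpath is (109.808,114.217) → (69.597,50.594) → (51.356,46.155) → (167.063,53.059) → (140.963,9.699).

Shape 7 is a regular polygon drawn with `<path>`. Its stroke #ff0000 means engrave at S151, F3631. After flipping Y the toolpath is (21.031,46.706) → (36.550,44.313) → (44.356,30.687) → (38.569,16.089) → (23.548,11.511) → (10.604,20.401) → (9.483,36.064) → (21.031,46.706), returning to the start.

Shape 8 is a regular polygon drawn with `<polygon>`. Its stroke #000000 means score at S572, F1604. After flipping Y the toolpath is (173.576,128.122) → (191.479,113.335) → (182.948,91.739) → (159.772,93.179) → (153.980,115.665) → (173.576,128.122), returning to the start.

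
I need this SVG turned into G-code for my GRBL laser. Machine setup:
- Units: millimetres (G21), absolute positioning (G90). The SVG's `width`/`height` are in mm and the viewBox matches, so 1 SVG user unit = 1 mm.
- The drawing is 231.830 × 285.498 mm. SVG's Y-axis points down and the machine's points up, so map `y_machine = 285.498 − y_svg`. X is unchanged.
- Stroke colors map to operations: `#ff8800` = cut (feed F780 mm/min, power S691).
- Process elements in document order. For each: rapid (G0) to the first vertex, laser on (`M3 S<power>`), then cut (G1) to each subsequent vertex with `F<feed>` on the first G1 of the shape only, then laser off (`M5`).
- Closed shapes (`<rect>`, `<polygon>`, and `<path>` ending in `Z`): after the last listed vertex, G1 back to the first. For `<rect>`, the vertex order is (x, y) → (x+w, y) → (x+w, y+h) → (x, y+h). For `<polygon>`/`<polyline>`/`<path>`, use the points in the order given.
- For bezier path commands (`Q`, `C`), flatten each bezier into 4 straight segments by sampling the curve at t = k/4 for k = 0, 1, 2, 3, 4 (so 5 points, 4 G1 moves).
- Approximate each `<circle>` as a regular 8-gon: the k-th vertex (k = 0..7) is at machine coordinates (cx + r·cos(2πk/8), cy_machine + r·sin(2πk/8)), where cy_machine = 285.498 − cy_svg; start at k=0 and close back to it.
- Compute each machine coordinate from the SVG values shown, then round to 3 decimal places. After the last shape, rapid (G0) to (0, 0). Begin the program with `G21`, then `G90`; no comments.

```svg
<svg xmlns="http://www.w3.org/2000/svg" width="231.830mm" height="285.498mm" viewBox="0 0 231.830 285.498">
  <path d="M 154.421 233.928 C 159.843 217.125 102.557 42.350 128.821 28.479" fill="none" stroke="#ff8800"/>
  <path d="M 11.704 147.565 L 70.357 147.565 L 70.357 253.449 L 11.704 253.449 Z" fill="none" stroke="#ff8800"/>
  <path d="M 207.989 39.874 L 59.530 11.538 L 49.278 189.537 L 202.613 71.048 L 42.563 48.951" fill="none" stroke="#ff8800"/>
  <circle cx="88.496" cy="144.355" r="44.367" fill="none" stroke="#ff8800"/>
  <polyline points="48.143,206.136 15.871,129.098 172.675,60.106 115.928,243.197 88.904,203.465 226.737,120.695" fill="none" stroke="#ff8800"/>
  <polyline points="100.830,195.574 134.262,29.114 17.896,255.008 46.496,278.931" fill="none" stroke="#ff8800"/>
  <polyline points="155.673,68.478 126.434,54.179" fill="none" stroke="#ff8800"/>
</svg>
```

viewBox `0 0 231.830 285.498` with mm width/height → 1 unit = 1 mm. Flip: y_m = 285.498 − y_svg.

**Shape 1** — `<path>` cubic bezier, stroke `#ff8800` → cut (S691, F780). Control points (SVG): P0=(154.421,233.928), P1=(159.843,217.125), P2=(102.557,42.350), P3=(128.821,28.479); sampled at t=k/4. Machine vertices: (154.421,51.570) → (149.015,88.810) → (133.805,155.394) → (122.503,221.429) → (128.821,257.019). Open path.

**Shape 2** — `<path>` rectangle, stroke `#ff8800` → cut (S691, F780). Machine vertices: (11.704,137.933) → (70.357,137.933) → (70.357,32.049) → (11.704,32.049) → (11.704,137.933). Closed: final G1 returns to the first vertex.

**Shape 3** — `<path>` open polyline, stroke `#ff8800` → cut (S691, F780). Machine vertices: (207.989,245.624) → (59.530,273.960) → (49.278,95.961) → (202.613,214.450) → (42.563,236.547). Open path.

**Shape 4** — `<circle>` circle, stroke `#ff8800` → cut (S691, F780). Machine vertices: (132.863,141.143) → (119.868,172.515) → (88.496,185.510) → (57.124,172.515) → (44.129,141.143) → (57.124,109.771) → (88.496,96.776) → (119.868,109.771) → (132.863,141.143). Closed: final G1 returns to the first vertex.

**Shape 5** — `<polyline>` open polyline, stroke `#ff8800` → cut (S691, F780). Machine vertices: (48.143,79.362) → (15.871,156.400) → (172.675,225.392) → (115.928,42.301) → (88.904,82.033) → (226.737,164.803). Open path.

**Shape 6** — `<polyline>` open polyline, stroke `#ff8800` → cut (S691, F780). Machine vertices: (100.830,89.924) → (134.262,256.384) → (17.896,30.490) → (46.496,6.567). Open path.

**Shape 7** — `<polyline>` line segment, stroke `#ff8800` → cut (S691, F780). Machine vertices: (155.673,217.020) → (126.434,231.319). Open path.

G21
G90
G0 X154.421 Y51.570
M3 S691
G1 X149.015 Y88.810 F780
G1 X133.805 Y155.394
G1 X122.503 Y221.429
G1 X128.821 Y257.019
M5
G0 X11.704 Y137.933
M3 S691
G1 X70.357 Y137.933 F780
G1 X70.357 Y32.049
G1 X11.704 Y32.049
G1 X11.704 Y137.933
M5
G0 X207.989 Y245.624
M3 S691
G1 X59.530 Y273.960 F780
G1 X49.278 Y95.961
G1 X202.613 Y214.450
G1 X42.563 Y236.547
M5
G0 X132.863 Y141.143
M3 S691
G1 X119.868 Y172.515 F780
G1 X88.496 Y185.510
G1 X57.124 Y172.515
G1 X44.129 Y141.143
G1 X57.124 Y109.771
G1 X88.496 Y96.776
G1 X119.868 Y109.771
G1 X132.863 Y141.143
M5
G0 X48.143 Y79.362
M3 S691
G1 X15.871 Y156.400 F780
G1 X172.675 Y225.392
G1 X115.928 Y42.301
G1 X88.904 Y82.033
G1 X226.737 Y164.803
M5
G0 X100.830 Y89.924
M3 S691
G1 X134.262 Y256.384 F780
G1 X17.896 Y30.490
G1 X46.496 Y6.567
M5
G0 X155.673 Y217.020
M3 S691
G1 X126.434 Y231.319 F780
M5
G0 X0.000 Y0.000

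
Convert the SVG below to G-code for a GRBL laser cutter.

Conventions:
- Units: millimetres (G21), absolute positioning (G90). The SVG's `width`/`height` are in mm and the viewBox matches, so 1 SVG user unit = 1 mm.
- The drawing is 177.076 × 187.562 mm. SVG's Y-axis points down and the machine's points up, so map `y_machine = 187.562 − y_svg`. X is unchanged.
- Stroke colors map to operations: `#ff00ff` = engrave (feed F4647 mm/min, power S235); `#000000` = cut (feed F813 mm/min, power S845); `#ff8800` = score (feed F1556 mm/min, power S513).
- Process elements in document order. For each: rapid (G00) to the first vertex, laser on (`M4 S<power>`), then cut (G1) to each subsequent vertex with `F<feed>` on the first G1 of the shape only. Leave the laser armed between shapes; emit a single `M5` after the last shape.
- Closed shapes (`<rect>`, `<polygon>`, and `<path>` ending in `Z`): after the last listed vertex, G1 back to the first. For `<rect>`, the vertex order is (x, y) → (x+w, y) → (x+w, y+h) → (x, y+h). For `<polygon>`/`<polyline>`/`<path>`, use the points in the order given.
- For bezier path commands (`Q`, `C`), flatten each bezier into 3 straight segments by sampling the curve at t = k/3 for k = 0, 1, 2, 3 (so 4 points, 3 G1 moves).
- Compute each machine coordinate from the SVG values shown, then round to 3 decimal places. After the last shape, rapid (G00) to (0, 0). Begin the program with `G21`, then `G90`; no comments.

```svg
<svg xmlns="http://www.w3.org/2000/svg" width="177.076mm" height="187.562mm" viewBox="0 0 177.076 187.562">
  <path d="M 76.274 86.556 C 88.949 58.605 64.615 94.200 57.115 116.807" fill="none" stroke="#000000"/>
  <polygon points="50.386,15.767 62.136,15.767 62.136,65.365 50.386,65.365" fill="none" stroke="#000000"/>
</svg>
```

Since the viewBox matches the mm dimensions, user units are millimetres directly. The only transform is the Y-flip y_m = 187.562 − y_svg.

Shape 1 is a cubic bezier drawn with `<path>`. Its stroke #000000 means cut at S845, F813. After flipping Y the toolpath is (76.274,101.006) → (78.607,110.610) → (68.232,94.857) → (57.115,70.755).

Shape 2 is a rectangle drawn with `<polygon>`. Its stroke #000000 means cut at S845, F813. After flipping Y the toolpath is (50.386,171.795) → (62.136,171.795) → (62.136,122.197) → (50.386,122.197) → (50.386,171.795), returning to the start.

G21
G90
G00 X76.274 Y101.006
M4 S845
G1 X78.607 Y110.610 F813
G1 X68.232 Y94.857
G1 X57.115 Y70.755
G00 X50.386 Y171.795
M4 S845
G1 X62.136 Y171.795 F813
G1 X62.136 Y122.197
G1 X50.386 Y122.197
G1 X50.386 Y171.795
M5
G00 X0.000 Y0.000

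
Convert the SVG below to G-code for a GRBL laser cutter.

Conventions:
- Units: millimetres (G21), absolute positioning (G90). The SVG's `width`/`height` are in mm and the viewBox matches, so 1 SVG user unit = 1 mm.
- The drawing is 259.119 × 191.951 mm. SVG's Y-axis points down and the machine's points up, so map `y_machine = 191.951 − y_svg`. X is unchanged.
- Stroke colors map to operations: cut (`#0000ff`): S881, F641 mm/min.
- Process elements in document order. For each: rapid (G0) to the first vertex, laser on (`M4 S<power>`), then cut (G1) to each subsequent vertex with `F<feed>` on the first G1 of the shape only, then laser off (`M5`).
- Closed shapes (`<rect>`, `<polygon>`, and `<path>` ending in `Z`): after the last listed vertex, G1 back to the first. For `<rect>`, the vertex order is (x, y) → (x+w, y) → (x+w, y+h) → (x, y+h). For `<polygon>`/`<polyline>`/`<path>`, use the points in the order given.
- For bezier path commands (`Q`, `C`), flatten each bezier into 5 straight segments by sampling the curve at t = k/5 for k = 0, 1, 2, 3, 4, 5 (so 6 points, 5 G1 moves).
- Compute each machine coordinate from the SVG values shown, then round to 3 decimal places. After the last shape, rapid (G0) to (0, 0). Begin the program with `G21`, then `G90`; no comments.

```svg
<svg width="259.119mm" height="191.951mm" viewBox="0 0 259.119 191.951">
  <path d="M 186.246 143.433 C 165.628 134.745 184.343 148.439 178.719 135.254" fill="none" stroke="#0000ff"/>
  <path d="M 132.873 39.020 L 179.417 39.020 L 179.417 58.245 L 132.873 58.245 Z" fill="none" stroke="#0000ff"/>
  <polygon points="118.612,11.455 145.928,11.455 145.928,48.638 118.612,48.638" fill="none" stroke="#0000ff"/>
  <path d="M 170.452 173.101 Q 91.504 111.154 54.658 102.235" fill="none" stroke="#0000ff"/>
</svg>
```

G21
G90
G0 X186.246 Y48.518
M4 S881
G1 X178.086 Y51.439 F641
G1 X176.309 Y51.353
G1 X177.860 Y50.624
G1 X179.682 Y51.617
G1 X178.719 Y56.697
M5
G0 X132.873 Y152.931
M4 S881
G1 X179.417 Y152.931 F641
G1 X179.417 Y133.706
G1 X132.873 Y133.706
G1 X132.873 Y152.931
M5
G0 X118.612 Y180.496
M4 S881
G1 X145.928 Y180.496 F641
G1 X145.928 Y143.313
G1 X118.612 Y143.313
G1 X118.612 Y180.496
M5
G0 X170.452 Y18.850
M4 S881
G1 X140.557 Y41.508 F641
G1 X114.030 Y59.923
G1 X90.871 Y74.096
G1 X71.080 Y84.027
G1 X54.658 Y89.716
M5
G0 X0.000 Y0.000

viewBox `0 0 259.119 191.951` with mm width/height → 1 unit = 1 mm. Flip: y_m = 191.951 − y_svg.

**Shape 1** — `<path>` cubic bezier, stroke `#0000ff` → cut (S881, F641). Control points (SVG): P0=(186.246,143.433), P1=(165.628,134.745), P2=(184.343,148.439), P3=(178.719,135.254); sampled at t=k/5. Machine vertices: (186.246,48.518) → (178.086,51.439) → (176.309,51.353) → (177.860,50.624) → (179.682,51.617) → (178.719,56.697). Open path.

**Shape 2** — `<path>` rectangle, stroke `#0000ff` → cut (S881, F641). Machine vertices: (132.873,152.931) → (179.417,152.931) → (179.417,133.706) → (132.873,133.706) → (132.873,152.931). Closed: final G1 returns to the first vertex.

**Shape 3** — `<polygon>` rectangle, stroke `#0000ff` → cut (S881, F641). Machine vertices: (118.612,180.496) → (145.928,180.496) → (145.928,143.313) → (118.612,143.313) → (118.612,180.496). Closed: final G1 returns to the first vertex.

**Shape 4** — `<path>` quadratic bezier, stroke `#0000ff` → cut (S881, F641). Control points (SVG): P0=(170.452,173.101), P1=(91.504,111.154), P2=(54.658,102.235); sampled at t=k/5. Machine vertices: (170.452,18.850) → (140.557,41.508) → (114.030,59.923) → (90.871,74.096) → (71.080,84.027) → (54.658,89.716). Open path.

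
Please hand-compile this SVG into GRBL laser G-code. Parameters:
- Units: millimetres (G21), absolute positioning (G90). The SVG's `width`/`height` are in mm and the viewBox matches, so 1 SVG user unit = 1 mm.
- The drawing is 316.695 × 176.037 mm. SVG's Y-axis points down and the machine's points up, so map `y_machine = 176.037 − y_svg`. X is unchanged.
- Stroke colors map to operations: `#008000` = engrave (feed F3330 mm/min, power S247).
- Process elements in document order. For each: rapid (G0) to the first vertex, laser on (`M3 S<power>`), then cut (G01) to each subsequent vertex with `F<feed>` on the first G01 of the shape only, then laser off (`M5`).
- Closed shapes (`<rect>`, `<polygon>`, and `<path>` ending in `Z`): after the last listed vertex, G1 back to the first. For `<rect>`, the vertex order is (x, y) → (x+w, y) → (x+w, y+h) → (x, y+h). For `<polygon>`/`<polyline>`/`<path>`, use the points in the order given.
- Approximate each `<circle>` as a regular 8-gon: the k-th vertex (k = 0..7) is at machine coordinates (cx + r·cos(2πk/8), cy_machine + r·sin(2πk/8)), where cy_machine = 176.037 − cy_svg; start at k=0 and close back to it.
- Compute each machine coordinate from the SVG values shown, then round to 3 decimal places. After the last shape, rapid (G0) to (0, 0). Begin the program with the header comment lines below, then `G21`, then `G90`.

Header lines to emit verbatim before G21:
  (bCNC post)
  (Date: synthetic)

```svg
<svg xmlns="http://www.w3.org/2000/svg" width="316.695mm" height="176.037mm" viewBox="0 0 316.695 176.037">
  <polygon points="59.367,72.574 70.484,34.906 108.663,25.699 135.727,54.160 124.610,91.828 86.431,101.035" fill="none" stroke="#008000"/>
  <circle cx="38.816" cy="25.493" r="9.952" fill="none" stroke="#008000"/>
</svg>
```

(bCNC post)
(Date: synthetic)
G21
G90
G0 X59.367 Y103.463
M3 S247
G01 X70.484 Y141.131 F3330
G01 X108.663 Y150.338
G01 X135.727 Y121.877
G01 X124.610 Y84.209
G01 X86.431 Y75.002
G01 X59.367 Y103.463
M5
G0 X48.768 Y150.544
M3 S247
G01 X45.853 Y157.581 F3330
G01 X38.816 Y160.496
G01 X31.779 Y157.581
G01 X28.864 Y150.544
G01 X31.779 Y143.507
G01 X38.816 Y140.592
G01 X45.853 Y143.507
G01 X48.768 Y150.544
M5
G0 X0.000 Y0.000

1 u = 1 mm; y_m = 176.037 − y.

[1] `<polygon>` regular polygon, #008000→engrave S247 F3330: (59.367,103.463) → (70.484,141.131) → (108.663,150.338) → (135.727,121.877) → (124.610,84.209) → (86.431,75.002) → (59.367,103.463) (closed)

[2] `<circle>` circle, #008000→engrave S247 F3330: (48.768,150.544) → (45.853,157.581) → (38.816,160.496) → (31.779,157.581) → (28.864,150.544) → (31.779,143.507) → (38.816,140.592) → (45.853,143.507) → (48.768,150.544) (closed)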